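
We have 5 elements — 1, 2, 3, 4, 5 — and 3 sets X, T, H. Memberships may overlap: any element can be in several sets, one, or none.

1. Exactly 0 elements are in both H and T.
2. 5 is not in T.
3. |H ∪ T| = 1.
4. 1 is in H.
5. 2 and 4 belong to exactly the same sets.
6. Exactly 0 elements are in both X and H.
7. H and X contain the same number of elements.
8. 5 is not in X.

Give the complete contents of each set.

X = {3}; T = {}; H = {1}

From (2): 5 ∉ T.
From (4): 1 ∈ H.
From (8): 5 ∉ X.
Suppose 1 ∈ X: no assignment then satisfies all the clues, so 1 ∉ X.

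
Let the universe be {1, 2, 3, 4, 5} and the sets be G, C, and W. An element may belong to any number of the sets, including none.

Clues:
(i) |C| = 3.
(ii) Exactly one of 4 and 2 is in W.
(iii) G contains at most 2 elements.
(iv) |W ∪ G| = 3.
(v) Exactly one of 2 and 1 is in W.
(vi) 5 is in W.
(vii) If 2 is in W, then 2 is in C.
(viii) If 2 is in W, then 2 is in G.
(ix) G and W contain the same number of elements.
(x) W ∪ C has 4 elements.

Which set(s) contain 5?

5: W

From (vi): 5 ∈ W.
Suppose 5 ∈ G: no assignment then satisfies all the clues, so 5 ∉ G.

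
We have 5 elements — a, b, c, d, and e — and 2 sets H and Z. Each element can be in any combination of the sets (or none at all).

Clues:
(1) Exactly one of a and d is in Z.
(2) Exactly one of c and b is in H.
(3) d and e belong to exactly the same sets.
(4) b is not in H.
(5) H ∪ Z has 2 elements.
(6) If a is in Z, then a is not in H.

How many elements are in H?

1

From (4): b ∉ H.
(2) (exactly one): c ∈ H.
Suppose a ∈ H: no assignment then satisfies all the clues, so a ∉ H.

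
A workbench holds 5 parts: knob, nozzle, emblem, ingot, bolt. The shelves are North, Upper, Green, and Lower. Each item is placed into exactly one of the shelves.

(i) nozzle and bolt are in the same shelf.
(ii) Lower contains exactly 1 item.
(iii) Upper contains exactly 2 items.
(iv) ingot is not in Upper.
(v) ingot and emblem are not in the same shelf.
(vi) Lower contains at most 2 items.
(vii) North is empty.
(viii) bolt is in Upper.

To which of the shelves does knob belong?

From (iv): ingot ∉ Upper.
From (viii): bolt ∈ Upper.
(i): nozzle matches bolt: nozzle ∉ North.
(i): nozzle matches bolt: nozzle ∈ Upper.
(iii): Upper already has 2, so the rest are out.
(vii): North already has 0, so the rest are out.
Suppose knob ∉ Green: no assignment then satisfies all the clues, so knob ∈ Green.

knob: Green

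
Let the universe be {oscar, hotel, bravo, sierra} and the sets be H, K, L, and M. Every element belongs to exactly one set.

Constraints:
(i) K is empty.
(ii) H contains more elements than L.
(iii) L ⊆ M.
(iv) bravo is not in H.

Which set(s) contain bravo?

bravo: M

From (iv): bravo ∉ H.
(i): K already has 0, so the rest are out.
Suppose bravo ∈ L: no assignment then satisfies all the clues, so bravo ∉ L.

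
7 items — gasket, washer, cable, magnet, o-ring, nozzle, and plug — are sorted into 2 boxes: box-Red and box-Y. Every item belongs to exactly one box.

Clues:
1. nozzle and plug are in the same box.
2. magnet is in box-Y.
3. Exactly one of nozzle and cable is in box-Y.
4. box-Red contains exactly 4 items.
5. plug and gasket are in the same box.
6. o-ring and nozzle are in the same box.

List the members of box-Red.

box-Red = {gasket, nozzle, o-ring, plug}

From (2): magnet ∈ box-Y.
Suppose gasket ∉ box-Red: no assignment then satisfies all the clues, so gasket ∈ box-Red.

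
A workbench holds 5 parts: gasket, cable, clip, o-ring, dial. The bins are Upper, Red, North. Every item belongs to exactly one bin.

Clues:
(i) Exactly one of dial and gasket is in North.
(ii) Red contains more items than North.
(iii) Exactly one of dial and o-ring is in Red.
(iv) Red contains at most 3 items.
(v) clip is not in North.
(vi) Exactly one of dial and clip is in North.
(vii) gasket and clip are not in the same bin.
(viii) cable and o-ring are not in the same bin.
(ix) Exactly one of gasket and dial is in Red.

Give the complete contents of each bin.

From (v): clip ∉ North.
(vi) (exactly one): dial ∈ North.
(ix) (exactly one): gasket ∈ Red.
(iii) (exactly one): o-ring ∈ Red.
(vii): clip ∉ Red.
(viii): cable ∉ Red.
Only one bin left: clip ∈ Upper.
Suppose cable ∉ Upper: no assignment then satisfies all the clues, so cable ∈ Upper.

Upper = {cable, clip}; Red = {gasket, o-ring}; North = {dial}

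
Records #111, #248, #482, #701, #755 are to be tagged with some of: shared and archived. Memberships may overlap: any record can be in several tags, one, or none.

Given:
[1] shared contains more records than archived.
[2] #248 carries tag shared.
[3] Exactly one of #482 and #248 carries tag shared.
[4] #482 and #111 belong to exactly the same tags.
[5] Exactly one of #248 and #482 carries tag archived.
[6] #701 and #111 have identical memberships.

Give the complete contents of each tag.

From (2): #248 ∈ shared.
(3) (exactly one): #482 ∉ shared.
(4): #111 matches #482: #111 ∉ shared.
(6): #701 matches #111: #701 ∉ shared.
Suppose #111 ∈ archived: no assignment then satisfies all the clues, so #111 ∉ archived.

shared = {#248, #755}; archived = {#248}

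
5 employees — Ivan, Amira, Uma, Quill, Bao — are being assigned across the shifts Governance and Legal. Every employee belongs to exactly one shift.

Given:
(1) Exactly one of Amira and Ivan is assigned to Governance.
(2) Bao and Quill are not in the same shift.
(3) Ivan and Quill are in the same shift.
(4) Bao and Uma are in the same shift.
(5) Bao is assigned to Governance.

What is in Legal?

Legal = {Ivan, Quill}

From (5): Bao ∈ Governance.
(2): Quill ∉ Governance.
(3): Ivan matches Quill: Ivan ∉ Governance.
(4): Uma matches Bao: Uma ∈ Governance.
Only one shift left: Ivan ∈ Legal.
Only one shift left: Quill ∈ Legal.
(1) (exactly one): Amira ∈ Governance.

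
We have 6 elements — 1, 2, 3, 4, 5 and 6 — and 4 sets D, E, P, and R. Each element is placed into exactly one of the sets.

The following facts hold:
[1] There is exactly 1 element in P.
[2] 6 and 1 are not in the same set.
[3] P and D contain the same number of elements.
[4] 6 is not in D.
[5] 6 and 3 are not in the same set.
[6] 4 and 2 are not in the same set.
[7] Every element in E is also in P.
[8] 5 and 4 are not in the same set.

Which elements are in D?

D = {4}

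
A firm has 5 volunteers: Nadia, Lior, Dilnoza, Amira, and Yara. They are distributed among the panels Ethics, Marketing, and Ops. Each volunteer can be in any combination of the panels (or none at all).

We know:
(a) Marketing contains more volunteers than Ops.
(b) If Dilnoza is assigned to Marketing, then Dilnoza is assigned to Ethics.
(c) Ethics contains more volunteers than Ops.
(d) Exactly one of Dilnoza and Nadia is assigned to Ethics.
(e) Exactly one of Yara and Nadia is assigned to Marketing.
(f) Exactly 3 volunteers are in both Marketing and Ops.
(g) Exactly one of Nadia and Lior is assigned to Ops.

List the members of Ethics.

Ethics = {Amira, Dilnoza, Lior, Yara}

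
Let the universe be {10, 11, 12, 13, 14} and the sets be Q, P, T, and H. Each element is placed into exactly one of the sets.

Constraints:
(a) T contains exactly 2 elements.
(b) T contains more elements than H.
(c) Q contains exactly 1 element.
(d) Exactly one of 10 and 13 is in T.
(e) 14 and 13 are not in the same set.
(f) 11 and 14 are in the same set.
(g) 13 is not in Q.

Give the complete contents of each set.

Q = {10}; P = {11, 14}; T = {12, 13}; H = {}

From (g): 13 ∉ Q.
Suppose 10 ∉ Q: no assignment then satisfies all the clues, so 10 ∈ Q.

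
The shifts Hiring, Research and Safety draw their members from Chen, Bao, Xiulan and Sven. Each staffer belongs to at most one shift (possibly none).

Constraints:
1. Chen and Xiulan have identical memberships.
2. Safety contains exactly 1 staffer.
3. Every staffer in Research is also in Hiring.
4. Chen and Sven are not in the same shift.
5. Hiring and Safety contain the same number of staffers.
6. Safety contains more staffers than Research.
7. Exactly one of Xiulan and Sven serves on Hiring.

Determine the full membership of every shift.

Hiring = {Sven}; Research = {}; Safety = {Bao}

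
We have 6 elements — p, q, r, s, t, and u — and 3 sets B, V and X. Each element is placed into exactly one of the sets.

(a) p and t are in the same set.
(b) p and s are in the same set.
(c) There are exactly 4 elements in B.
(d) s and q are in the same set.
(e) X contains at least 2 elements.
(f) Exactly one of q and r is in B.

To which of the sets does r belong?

r: X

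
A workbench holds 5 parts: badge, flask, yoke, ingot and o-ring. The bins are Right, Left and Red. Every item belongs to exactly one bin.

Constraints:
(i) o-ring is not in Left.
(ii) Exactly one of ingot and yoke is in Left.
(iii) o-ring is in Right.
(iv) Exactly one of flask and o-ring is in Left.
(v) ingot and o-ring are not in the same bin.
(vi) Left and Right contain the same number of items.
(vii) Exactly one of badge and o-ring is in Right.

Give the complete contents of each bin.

From (i): o-ring ∉ Left.
From (iii): o-ring ∈ Right.
(iv) (exactly one): flask ∈ Left.
(v): ingot ∉ Right.
(vii) (exactly one): badge ∉ Right.
Suppose badge ∈ Left: no assignment then satisfies all the clues, so badge ∉ Left.

Right = {o-ring, yoke}; Left = {flask, ingot}; Red = {badge}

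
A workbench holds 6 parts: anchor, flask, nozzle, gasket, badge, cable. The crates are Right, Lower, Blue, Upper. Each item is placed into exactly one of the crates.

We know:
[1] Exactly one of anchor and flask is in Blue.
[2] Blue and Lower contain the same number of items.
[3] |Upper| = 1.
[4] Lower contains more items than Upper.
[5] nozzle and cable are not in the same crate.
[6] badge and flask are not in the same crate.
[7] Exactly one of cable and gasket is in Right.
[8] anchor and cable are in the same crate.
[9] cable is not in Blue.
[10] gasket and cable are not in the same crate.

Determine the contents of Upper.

Upper = {badge}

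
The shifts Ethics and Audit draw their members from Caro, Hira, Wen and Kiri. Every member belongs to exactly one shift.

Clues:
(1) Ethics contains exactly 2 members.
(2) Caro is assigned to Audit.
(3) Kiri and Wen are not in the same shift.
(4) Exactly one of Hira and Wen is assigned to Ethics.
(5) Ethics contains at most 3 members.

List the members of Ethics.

From (2): Caro ∈ Audit.
Suppose Hira ∉ Ethics: no assignment then satisfies all the clues, so Hira ∈ Ethics.

Ethics = {Hira, Kiri}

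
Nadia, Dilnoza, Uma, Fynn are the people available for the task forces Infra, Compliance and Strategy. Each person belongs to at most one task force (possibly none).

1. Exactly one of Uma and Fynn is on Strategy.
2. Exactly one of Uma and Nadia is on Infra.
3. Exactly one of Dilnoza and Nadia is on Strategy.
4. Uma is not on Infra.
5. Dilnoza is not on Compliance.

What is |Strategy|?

2

From (4): Uma ∉ Infra.
From (5): Dilnoza ∉ Compliance.
(2) (exactly one): Nadia ∈ Infra.
(3) (exactly one): Dilnoza ∈ Strategy.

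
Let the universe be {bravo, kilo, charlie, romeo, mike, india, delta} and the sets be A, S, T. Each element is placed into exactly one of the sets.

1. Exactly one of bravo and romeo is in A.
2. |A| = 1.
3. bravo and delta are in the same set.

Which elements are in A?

A = {romeo}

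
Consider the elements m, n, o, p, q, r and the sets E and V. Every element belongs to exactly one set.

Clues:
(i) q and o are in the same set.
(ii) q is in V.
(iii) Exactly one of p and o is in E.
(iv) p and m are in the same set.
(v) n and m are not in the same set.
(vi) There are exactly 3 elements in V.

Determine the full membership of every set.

E = {m, p, r}; V = {n, o, q}

From (ii): q ∈ V.
(i): o matches q: o ∉ E.
(i): o matches q: o ∈ V.
(iii) (exactly one): p ∈ E.
(iv): m matches p: m ∈ E.
(v): n ∉ E.
Only one set left: n ∈ V.
(vi): V already has 3, so the rest are out.
Only one set left: r ∈ E.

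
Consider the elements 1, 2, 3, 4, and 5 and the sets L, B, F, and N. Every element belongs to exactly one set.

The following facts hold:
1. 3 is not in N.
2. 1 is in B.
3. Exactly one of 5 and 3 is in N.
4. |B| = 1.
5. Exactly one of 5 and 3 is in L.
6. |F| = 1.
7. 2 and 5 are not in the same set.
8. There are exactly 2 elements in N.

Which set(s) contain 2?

From (1): 3 ∉ N.
From (2): 1 ∈ B.
(3) (exactly one): 5 ∈ N.
(4): B already has 1, so the rest are out.
(5) (exactly one): 3 ∈ L.
(7): 2 ∉ N.
(8): only 2 candidates remain for N, so all are in.
(6): only 1 candidates remain for F, so all are in.

2: F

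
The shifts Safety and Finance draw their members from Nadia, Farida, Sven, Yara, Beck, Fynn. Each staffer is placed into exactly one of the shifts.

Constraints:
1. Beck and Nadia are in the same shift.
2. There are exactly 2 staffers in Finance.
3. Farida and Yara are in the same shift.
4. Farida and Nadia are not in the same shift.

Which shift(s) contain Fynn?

Fynn: Safety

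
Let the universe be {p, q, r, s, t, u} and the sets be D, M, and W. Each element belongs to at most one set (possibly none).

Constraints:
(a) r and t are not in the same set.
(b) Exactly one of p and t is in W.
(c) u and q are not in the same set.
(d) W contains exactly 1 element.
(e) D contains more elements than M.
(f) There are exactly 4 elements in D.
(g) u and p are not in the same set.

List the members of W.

W = {t}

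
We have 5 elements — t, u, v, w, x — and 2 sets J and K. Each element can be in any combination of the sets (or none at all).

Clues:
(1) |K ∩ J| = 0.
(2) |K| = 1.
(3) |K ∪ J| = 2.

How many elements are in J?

1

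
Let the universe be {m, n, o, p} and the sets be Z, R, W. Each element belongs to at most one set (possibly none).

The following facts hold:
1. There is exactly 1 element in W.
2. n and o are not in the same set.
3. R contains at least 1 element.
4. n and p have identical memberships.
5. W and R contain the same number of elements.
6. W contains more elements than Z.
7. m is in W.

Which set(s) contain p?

p: none

From (7): m ∈ W.
(1): W already has 1, so the rest are out.
Suppose p ∈ Z: no assignment then satisfies all the clues, so p ∉ Z.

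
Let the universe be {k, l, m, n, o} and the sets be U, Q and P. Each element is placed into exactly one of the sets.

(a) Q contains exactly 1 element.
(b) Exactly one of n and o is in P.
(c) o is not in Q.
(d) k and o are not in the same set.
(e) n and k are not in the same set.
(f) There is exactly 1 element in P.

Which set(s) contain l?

From (c): o ∉ Q.
Suppose l ∉ U: no assignment then satisfies all the clues, so l ∈ U.

l: U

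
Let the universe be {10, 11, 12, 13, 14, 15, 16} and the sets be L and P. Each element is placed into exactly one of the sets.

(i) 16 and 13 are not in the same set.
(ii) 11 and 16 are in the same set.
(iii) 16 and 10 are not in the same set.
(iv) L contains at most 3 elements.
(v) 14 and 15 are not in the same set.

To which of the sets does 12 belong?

12: P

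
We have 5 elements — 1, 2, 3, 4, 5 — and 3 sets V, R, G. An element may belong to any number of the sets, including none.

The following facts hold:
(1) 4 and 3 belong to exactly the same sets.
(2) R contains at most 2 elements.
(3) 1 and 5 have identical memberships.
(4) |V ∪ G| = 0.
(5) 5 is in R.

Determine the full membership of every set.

V = {}; R = {1, 5}; G = {}

From (5): 5 ∈ R.
(3): 1 matches 5: 1 ∈ R.
(2): R already has 2, so the rest are out.
Suppose 1 ∈ V: no assignment then satisfies all the clues, so 1 ∉ V.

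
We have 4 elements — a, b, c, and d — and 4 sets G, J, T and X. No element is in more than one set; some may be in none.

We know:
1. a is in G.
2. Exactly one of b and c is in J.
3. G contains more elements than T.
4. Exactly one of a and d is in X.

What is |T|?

0

From (1): a ∈ G.
(4) (exactly one): d ∈ X.
Suppose b ∈ T: no assignment then satisfies all the clues, so b ∉ T.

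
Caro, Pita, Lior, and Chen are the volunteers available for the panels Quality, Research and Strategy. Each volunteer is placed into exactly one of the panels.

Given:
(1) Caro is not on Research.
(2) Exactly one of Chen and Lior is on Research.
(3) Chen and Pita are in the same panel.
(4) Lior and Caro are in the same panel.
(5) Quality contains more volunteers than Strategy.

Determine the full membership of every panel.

Quality = {Caro, Lior}; Research = {Chen, Pita}; Strategy = {}

From (1): Caro ∉ Research.
(4): Lior matches Caro: Lior ∉ Research.
(2) (exactly one): Chen ∈ Research.
(3): Pita matches Chen: Pita ∉ Quality.
(3): Pita matches Chen: Pita ∈ Research.
Suppose Caro ∉ Quality: no assignment then satisfies all the clues, so Caro ∈ Quality.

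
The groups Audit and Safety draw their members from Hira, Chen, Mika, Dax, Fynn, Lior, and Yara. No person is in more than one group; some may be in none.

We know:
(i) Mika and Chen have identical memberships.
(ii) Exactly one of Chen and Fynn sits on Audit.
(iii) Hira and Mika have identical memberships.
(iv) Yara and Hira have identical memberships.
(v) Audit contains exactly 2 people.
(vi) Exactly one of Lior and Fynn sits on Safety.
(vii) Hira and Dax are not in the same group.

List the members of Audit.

Audit = {Dax, Fynn}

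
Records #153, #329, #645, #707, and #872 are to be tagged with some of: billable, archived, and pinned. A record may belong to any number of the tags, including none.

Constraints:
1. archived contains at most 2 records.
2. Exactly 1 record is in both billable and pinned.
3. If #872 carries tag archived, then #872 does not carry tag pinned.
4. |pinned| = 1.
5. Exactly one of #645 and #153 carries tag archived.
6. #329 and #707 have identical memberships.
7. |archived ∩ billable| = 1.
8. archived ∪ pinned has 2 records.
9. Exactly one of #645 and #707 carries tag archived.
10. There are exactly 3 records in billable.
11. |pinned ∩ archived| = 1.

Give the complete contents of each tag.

billable = {#329, #645, #707}; archived = {#645, #872}; pinned = {#645}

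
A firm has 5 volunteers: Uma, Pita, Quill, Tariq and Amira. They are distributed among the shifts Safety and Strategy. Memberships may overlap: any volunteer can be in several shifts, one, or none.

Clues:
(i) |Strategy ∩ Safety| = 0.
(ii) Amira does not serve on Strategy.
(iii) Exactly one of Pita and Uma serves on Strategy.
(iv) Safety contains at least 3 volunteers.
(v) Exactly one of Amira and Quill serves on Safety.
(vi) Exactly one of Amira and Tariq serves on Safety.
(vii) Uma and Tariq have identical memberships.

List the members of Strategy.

Strategy = {Pita}

From (ii): Amira ∉ Strategy.
Suppose Uma ∈ Strategy: no assignment then satisfies all the clues, so Uma ∉ Strategy.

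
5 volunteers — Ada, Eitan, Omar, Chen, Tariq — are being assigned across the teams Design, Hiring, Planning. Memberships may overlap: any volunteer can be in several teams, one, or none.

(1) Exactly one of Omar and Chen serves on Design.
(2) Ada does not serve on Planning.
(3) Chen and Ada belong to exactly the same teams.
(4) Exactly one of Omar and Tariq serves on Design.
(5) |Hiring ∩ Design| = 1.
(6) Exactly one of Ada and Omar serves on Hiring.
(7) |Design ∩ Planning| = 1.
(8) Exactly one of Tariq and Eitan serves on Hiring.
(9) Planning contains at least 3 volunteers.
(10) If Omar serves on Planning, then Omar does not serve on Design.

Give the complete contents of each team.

Design = {Ada, Chen, Tariq}; Hiring = {Omar, Tariq}; Planning = {Eitan, Omar, Tariq}

From (2): Ada ∉ Planning.
(3): Chen matches Ada: Chen ∉ Planning.
(9): only 3 candidates remain for Planning, so all are in.
(10): Omar ∉ Design.
(1) (exactly one): Chen ∈ Design.
(3): Ada matches Chen: Ada ∈ Design.
(4) (exactly one): Tariq ∈ Design.
Suppose Ada ∈ Hiring: no assignment then satisfies all the clues, so Ada ∉ Hiring.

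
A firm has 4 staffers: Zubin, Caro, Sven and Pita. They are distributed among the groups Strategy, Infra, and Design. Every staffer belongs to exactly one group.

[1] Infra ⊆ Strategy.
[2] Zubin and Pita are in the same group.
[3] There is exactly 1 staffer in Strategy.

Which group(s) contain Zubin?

Zubin: Design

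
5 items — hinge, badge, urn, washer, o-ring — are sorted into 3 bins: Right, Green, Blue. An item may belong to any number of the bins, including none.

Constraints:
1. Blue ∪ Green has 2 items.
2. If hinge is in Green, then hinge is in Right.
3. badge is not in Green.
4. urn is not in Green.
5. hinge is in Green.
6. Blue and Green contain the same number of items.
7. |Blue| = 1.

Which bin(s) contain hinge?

hinge: Green, Right

From (3): badge ∉ Green.
From (4): urn ∉ Green.
From (5): hinge ∈ Green.
(2): hinge ∈ Right.
Suppose hinge ∈ Blue: no assignment then satisfies all the clues, so hinge ∉ Blue.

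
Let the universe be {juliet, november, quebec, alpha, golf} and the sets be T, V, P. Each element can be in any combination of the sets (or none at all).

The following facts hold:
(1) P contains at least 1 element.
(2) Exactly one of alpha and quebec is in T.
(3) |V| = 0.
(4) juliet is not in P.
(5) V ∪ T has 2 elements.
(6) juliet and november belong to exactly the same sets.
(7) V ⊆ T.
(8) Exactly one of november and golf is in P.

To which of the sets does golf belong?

From (4): juliet ∉ P.
(3): V already has 0, so the rest are out.
(6): november matches juliet: november ∉ P.
(8) (exactly one): golf ∈ P.
Suppose golf ∉ T: no assignment then satisfies all the clues, so golf ∈ T.

golf: P, T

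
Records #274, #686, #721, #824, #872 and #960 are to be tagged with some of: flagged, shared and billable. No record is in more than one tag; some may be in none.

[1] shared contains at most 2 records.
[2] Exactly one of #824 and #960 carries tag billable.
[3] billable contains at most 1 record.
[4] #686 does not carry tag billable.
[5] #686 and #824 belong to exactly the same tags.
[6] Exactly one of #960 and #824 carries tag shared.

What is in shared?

shared = {#686, #824}

From (4): #686 ∉ billable.
(5): #824 matches #686: #824 ∉ billable.
(2) (exactly one): #960 ∈ billable.
(3): billable already has 1, so the rest are out.
(6) (exactly one): #824 ∈ shared.
(5): #686 matches #824: #686 ∉ flagged.
(5): #686 matches #824: #686 ∈ shared.
(1): shared already has 2, so the rest are out.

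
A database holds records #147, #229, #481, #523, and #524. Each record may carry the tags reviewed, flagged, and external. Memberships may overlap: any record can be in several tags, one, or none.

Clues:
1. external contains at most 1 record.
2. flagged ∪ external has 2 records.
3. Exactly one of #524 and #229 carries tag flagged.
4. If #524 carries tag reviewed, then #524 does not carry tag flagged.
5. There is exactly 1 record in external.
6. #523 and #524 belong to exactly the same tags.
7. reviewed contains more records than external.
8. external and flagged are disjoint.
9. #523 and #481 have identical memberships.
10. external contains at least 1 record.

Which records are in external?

external = {#147}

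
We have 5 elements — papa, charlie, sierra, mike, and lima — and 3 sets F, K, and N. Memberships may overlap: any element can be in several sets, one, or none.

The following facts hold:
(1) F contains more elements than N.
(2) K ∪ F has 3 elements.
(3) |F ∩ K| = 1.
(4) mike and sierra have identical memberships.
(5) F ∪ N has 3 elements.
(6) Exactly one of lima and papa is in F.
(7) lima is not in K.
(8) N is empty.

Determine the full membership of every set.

F = {mike, papa, sierra}; K = {papa}; N = {}

From (7): lima ∉ K.
(8): N already has 0, so the rest are out.
Suppose papa ∉ F: no assignment then satisfies all the clues, so papa ∈ F.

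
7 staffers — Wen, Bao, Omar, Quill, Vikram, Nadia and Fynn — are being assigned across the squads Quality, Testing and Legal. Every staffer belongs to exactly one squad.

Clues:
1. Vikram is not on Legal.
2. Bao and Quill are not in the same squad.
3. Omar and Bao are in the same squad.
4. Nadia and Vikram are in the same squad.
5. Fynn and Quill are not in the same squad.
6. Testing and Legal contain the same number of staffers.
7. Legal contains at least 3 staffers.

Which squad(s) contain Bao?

Bao: Legal

From (1): Vikram ∉ Legal.
(4): Nadia matches Vikram: Nadia ∉ Legal.
Suppose Bao ∈ Quality: no assignment then satisfies all the clues, so Bao ∉ Quality.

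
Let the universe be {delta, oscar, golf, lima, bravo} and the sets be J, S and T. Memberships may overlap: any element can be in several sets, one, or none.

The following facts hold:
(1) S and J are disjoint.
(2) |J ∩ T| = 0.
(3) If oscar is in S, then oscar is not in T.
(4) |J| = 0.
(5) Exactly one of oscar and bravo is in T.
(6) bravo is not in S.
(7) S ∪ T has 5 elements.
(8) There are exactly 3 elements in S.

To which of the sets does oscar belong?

oscar: S

From (6): bravo ∉ S.
(4): J already has 0, so the rest are out.
Suppose oscar ∉ S: no assignment then satisfies all the clues, so oscar ∈ S.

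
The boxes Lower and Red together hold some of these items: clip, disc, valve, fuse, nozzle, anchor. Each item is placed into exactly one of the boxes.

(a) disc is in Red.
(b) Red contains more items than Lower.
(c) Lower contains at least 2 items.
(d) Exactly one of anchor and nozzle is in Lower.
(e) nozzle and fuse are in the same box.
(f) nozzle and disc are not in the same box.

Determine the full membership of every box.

Lower = {fuse, nozzle}; Red = {anchor, clip, disc, valve}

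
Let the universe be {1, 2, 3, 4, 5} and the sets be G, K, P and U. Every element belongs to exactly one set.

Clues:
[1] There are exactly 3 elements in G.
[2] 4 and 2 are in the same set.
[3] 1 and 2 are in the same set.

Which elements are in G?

G = {1, 2, 4}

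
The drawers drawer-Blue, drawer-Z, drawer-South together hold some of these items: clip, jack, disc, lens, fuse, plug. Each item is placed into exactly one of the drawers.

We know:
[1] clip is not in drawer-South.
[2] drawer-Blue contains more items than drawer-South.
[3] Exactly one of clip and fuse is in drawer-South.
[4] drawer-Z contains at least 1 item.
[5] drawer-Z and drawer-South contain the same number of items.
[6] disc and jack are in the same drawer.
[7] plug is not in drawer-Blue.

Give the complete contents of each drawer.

drawer-Blue = {clip, disc, jack, lens}; drawer-Z = {plug}; drawer-South = {fuse}

From (1): clip ∉ drawer-South.
From (7): plug ∉ drawer-Blue.
(3) (exactly one): fuse ∈ drawer-South.
Suppose clip ∉ drawer-Blue: no assignment then satisfies all the clues, so clip ∈ drawer-Blue.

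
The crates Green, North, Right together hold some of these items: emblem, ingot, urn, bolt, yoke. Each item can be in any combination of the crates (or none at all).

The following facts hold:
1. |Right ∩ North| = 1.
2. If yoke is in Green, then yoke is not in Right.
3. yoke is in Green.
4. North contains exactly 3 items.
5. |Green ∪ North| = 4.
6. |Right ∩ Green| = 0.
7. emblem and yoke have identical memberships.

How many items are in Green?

3

From (3): yoke ∈ Green.
(2): yoke ∉ Right.
(7): emblem matches yoke: emblem ∈ Green.
(7): emblem matches yoke: emblem ∉ Right.
Suppose emblem ∉ North: no assignment then satisfies all the clues, so emblem ∈ North.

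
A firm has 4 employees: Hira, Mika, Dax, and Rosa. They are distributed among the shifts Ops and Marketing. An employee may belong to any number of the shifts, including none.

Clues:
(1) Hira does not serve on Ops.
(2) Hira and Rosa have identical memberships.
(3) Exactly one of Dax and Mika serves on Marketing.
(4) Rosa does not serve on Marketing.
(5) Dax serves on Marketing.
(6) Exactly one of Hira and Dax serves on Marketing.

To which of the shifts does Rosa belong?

From (1): Hira ∉ Ops.
From (4): Rosa ∉ Marketing.
From (5): Dax ∈ Marketing.
(2): Rosa matches Hira: Rosa ∉ Ops.
(2): Hira matches Rosa: Hira ∉ Marketing.
(3) (exactly one): Mika ∉ Marketing.

Rosa: none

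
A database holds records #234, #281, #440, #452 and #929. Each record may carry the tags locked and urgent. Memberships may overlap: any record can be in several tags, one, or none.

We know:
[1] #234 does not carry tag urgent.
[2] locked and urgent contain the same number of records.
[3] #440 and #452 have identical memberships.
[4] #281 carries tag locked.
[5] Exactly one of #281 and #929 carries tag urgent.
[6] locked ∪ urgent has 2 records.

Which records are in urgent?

urgent = {#929}

From (1): #234 ∉ urgent.
From (4): #281 ∈ locked.
Suppose #281 ∈ urgent: no assignment then satisfies all the clues, so #281 ∉ urgent.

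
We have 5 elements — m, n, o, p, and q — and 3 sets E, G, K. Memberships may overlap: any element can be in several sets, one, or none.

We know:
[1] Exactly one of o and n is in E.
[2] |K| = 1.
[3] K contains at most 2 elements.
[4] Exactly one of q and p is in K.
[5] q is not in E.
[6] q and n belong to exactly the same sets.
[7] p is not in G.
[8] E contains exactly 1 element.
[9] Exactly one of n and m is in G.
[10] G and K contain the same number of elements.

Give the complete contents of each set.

E = {o}; G = {m}; K = {p}

From (5): q ∉ E.
From (7): p ∉ G.
(6): n matches q: n ∉ E.
(1) (exactly one): o ∈ E.
(8): E already has 1, so the rest are out.
Suppose m ∉ G: no assignment then satisfies all the clues, so m ∈ G.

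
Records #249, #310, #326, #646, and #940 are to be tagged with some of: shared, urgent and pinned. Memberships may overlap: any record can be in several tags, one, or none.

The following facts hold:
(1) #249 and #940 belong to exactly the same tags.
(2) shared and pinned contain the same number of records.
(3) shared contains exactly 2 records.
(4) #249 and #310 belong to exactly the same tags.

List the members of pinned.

pinned = {#326, #646}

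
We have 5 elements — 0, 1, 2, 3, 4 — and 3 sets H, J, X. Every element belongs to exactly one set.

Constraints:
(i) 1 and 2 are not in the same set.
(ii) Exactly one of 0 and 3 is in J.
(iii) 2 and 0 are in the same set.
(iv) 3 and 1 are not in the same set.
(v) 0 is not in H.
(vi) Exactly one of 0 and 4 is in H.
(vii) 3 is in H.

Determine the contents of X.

X = {1}

From (v): 0 ∉ H.
From (vii): 3 ∈ H.
(ii) (exactly one): 0 ∈ J.
(iii): 2 matches 0: 2 ∉ H.
(iii): 2 matches 0: 2 ∈ J.
(iv): 1 ∉ H.
(vi) (exactly one): 4 ∈ H.
(i): 1 ∉ J.
Only one set left: 1 ∈ X.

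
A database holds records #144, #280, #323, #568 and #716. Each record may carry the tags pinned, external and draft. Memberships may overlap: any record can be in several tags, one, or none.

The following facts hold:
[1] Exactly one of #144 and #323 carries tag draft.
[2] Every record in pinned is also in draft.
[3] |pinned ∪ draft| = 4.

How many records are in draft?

4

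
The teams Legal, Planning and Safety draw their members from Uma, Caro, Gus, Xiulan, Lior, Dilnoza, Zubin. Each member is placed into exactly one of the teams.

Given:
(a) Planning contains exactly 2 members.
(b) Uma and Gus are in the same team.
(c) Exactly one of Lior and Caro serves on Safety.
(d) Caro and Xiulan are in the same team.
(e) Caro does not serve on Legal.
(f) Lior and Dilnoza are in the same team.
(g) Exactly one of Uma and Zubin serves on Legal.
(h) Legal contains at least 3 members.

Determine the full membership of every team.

Legal = {Dilnoza, Lior, Zubin}; Planning = {Gus, Uma}; Safety = {Caro, Xiulan}

From (e): Caro ∉ Legal.
(d): Xiulan matches Caro: Xiulan ∉ Legal.
Suppose Uma ∈ Legal: no assignment then satisfies all the clues, so Uma ∉ Legal.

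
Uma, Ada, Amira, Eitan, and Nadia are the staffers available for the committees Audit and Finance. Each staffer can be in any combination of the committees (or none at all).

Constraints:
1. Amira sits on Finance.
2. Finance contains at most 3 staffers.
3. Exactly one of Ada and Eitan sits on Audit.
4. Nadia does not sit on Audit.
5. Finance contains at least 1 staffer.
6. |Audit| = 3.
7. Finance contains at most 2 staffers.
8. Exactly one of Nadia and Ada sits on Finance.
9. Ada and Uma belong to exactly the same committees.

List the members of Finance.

Finance = {Amira, Nadia}

From (1): Amira ∈ Finance.
From (4): Nadia ∉ Audit.
Suppose Uma ∈ Finance: no assignment then satisfies all the clues, so Uma ∉ Finance.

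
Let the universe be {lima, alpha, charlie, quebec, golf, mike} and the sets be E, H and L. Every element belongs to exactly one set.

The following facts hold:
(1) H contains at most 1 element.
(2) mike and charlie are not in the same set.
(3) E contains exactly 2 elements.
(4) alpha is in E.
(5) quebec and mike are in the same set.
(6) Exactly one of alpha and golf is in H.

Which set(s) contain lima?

lima: L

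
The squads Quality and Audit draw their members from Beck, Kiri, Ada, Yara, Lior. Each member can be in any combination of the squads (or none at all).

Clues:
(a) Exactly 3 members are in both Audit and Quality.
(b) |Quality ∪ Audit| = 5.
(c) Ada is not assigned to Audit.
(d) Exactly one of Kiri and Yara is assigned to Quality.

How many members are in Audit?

4

From (c): Ada ∉ Audit.
Suppose Beck ∉ Quality: no assignment then satisfies all the clues, so Beck ∈ Quality.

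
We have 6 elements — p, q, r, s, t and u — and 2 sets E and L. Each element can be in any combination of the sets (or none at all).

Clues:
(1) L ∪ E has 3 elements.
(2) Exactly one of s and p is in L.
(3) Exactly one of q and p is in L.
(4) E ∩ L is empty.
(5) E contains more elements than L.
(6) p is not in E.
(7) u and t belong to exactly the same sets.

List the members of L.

L = {p}

From (6): p ∉ E.
Suppose p ∉ L: no assignment then satisfies all the clues, so p ∈ L.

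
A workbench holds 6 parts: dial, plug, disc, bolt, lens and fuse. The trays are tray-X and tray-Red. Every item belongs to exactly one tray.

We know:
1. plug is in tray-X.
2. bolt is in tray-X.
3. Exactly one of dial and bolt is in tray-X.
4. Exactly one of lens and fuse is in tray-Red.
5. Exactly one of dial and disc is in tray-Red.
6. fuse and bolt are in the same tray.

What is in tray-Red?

tray-Red = {dial, lens}

From (1): plug ∈ tray-X.
From (2): bolt ∈ tray-X.
(3) (exactly one): dial ∉ tray-X.
(6): fuse matches bolt: fuse ∈ tray-X.
Only one tray left: dial ∈ tray-Red.
(4) (exactly one): lens ∈ tray-Red.
(5) (exactly one): disc ∉ tray-Red.
Only one tray left: disc ∈ tray-X.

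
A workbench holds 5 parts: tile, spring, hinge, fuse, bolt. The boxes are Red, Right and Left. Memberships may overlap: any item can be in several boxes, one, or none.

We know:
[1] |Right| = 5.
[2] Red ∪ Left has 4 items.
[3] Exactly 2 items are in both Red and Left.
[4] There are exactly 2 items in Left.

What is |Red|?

4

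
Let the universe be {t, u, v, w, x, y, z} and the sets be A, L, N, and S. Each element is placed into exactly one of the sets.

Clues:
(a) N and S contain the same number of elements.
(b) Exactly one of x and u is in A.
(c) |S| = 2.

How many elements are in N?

2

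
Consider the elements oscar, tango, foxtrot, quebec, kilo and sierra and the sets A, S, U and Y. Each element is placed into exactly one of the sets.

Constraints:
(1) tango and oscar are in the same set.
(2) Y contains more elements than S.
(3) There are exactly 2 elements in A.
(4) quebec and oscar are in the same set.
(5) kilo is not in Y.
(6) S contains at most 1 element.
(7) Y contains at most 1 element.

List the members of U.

U = {oscar, quebec, tango}

From (5): kilo ∉ Y.
Suppose oscar ∉ U: no assignment then satisfies all the clues, so oscar ∈ U.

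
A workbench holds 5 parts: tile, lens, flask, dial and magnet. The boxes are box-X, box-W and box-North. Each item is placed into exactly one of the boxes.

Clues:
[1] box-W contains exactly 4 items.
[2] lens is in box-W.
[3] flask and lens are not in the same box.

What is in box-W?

From (2): lens ∈ box-W.
(3): flask ∉ box-W.
(1): only 4 candidates remain for box-W, so all are in.

box-W = {dial, lens, magnet, tile}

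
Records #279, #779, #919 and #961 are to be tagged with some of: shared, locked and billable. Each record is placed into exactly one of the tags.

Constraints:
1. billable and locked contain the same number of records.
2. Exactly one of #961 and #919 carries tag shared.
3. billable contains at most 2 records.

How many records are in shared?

2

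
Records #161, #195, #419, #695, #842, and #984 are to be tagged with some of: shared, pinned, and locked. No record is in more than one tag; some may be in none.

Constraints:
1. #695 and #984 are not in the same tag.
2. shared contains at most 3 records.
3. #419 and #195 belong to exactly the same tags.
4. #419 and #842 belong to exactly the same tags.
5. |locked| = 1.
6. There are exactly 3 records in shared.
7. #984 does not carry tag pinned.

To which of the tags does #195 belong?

From (7): #984 ∉ pinned.
Suppose #195 ∉ shared: no assignment then satisfies all the clues, so #195 ∈ shared.

#195: shared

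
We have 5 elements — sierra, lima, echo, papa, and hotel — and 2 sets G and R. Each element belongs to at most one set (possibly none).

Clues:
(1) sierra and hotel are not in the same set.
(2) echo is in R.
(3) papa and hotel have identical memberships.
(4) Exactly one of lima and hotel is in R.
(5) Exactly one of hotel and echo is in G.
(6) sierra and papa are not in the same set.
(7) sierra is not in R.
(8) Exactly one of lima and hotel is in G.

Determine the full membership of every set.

From (2): echo ∈ R.
From (7): sierra ∉ R.
(5) (exactly one): hotel ∈ G.
(8) (exactly one): lima ∉ G.
(1): sierra ∉ G.
(3): papa matches hotel: papa ∈ G.
(4) (exactly one): lima ∈ R.

G = {hotel, papa}; R = {echo, lima}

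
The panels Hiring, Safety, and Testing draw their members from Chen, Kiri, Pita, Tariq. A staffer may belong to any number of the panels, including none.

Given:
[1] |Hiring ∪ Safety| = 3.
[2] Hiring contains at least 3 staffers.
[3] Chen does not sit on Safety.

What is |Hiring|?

3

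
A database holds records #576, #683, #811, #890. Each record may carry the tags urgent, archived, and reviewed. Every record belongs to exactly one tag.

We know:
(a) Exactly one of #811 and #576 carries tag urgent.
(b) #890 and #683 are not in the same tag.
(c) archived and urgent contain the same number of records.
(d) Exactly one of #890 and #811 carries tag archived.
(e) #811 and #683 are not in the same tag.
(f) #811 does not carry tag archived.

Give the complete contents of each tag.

From (f): #811 ∉ archived.
(d) (exactly one): #890 ∈ archived.
(b): #683 ∉ archived.
Suppose #576 ∈ urgent: no assignment then satisfies all the clues, so #576 ∉ urgent.

urgent = {#811}; archived = {#890}; reviewed = {#576, #683}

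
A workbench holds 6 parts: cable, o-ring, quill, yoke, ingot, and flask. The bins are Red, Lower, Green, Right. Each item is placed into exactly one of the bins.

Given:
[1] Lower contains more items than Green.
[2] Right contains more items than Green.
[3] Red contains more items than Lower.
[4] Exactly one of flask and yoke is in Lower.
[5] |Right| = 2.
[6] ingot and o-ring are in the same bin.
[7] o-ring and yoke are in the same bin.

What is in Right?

Right = {cable, quill}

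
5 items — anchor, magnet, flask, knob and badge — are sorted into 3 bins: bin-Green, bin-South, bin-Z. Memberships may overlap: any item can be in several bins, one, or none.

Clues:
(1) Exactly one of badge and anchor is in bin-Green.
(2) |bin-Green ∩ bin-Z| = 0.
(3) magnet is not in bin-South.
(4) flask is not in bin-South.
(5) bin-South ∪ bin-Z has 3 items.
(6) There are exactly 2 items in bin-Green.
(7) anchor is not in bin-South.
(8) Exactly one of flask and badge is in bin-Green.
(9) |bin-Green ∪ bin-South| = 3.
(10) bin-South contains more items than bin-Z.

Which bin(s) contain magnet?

magnet: bin-Green

From (3): magnet ∉ bin-South.
From (4): flask ∉ bin-South.
From (7): anchor ∉ bin-South.
Suppose magnet ∉ bin-Green: no assignment then satisfies all the clues, so magnet ∈ bin-Green.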